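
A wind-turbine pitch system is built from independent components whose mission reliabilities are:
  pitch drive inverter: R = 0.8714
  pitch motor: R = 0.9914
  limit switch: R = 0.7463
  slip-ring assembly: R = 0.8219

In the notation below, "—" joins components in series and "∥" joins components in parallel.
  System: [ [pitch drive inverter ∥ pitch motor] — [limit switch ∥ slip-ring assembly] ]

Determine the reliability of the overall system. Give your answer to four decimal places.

0.9538

Parallel (pitch drive inverter and pitch motor): 1 − (1 − 0.871400)(1 − 0.991400) = 0.998894
Parallel (limit switch and slip-ring assembly): 1 − (1 − 0.746300)(1 − 0.821900) = 0.954816
Series ([0.998894] and [0.954816]): 0.998894 × 0.954816 = 0.9538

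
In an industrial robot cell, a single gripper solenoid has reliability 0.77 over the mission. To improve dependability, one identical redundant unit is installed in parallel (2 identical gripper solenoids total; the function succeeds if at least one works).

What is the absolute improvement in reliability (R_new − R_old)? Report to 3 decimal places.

0.177

R_before = 0.77
R_after = 1 − (1 − 0.77)^2 = 0.947
ΔR = 0.947 − 0.77 = 0.177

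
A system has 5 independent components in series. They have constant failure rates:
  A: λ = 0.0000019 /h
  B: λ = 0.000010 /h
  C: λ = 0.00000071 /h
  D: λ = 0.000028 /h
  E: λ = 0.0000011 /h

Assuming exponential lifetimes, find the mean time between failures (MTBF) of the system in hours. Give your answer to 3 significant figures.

Series of exponential components: λ_sys = Σ λ_i
λ_sys = 0.0000019 + 0.000010 + 0.00000071 + 0.000028 + 0.0000011 = 4.1710e-05 /h
MTBF = 1 / λ_sys = 24000 h

24000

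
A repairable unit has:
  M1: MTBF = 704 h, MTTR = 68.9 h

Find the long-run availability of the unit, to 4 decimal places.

0.9109

A(M1) = MTBF/(MTBF+MTTR) = 704/(704+68.9) = 0.9109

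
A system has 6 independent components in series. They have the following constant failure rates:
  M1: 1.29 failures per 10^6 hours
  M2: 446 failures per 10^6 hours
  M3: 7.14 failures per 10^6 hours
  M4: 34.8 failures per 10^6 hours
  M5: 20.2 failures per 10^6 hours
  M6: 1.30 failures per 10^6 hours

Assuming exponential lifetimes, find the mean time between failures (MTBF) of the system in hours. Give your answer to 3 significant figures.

Series of exponential components: λ_sys = Σ λ_i
λ_sys = 0.00000129 + 0.000446 + 0.00000714 + 0.0000348 + 0.0000202 + 0.00000130 = 5.1073e-04 /h
MTBF = 1 / λ_sys = 1960 h

1960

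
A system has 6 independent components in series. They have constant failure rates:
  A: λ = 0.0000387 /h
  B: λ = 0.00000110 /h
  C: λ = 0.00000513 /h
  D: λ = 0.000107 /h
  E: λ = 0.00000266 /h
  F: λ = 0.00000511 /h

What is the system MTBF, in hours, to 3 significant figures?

6260

Series of exponential components: λ_sys = Σ λ_i
λ_sys = 0.0000387 + 0.00000110 + 0.00000513 + 0.000107 + 0.00000266 + 0.00000511 = 1.5970e-04 /h
MTBF = 1 / λ_sys = 6260 h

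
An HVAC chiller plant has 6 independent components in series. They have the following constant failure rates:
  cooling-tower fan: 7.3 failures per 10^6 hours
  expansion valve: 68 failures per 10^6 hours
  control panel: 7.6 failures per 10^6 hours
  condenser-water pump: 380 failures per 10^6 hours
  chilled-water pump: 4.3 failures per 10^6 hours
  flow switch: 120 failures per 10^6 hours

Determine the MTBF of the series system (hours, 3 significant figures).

Series of exponential components: λ_sys = Σ λ_i
λ_sys = 0.0000073 + 0.000068 + 0.0000076 + 0.00038 + 0.0000043 + 0.00012 = 5.8720e-04 /h
MTBF = 1 / λ_sys = 1700 h

1700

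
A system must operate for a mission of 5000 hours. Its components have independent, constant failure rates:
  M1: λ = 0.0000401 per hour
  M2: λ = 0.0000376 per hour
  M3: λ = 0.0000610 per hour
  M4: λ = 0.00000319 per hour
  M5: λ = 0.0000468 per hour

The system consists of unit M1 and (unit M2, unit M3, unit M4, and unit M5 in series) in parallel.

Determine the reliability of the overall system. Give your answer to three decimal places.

0.905

R(M1) = exp(−0.0000401 × 5000) = 0.81832
R(M2) = exp(−0.0000376 × 5000) = 0.82861
R(M3) = exp(−0.0000610 × 5000) = 0.73712
R(M4) = exp(−0.00000319 × 5000) = 0.98418
R(M5) = exp(−0.0000468 × 5000) = 0.79136
Series (M2, M3, M4, and M5): 0.82861 × 0.73712 × 0.98418 × 0.79136 = 0.47570
Parallel (M1 and [0.47570]): 1 − (1 − 0.81832)(1 − 0.47570) = 0.905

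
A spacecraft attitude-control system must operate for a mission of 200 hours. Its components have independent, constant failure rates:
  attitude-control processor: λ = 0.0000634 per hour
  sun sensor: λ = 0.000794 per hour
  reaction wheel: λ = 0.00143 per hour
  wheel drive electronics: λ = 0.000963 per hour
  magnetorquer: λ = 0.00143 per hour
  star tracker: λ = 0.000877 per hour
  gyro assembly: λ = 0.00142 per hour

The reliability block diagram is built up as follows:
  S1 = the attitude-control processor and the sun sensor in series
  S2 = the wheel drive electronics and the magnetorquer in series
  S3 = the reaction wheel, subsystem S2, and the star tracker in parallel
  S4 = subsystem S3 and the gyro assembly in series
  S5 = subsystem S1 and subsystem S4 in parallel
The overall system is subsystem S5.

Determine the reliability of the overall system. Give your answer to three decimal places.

R(attitude-control processor) = exp(−0.0000634 × 200) = 0.98740
R(sun sensor) = exp(−0.000794 × 200) = 0.85317
R(reaction wheel) = exp(−0.00143 × 200) = 0.75126
R(wheel drive electronics) = exp(−0.000963 × 200) = 0.82481
R(magnetorquer) = exp(−0.00143 × 200) = 0.75126
R(star tracker) = exp(−0.000877 × 200) = 0.83912
R(gyro assembly) = exp(−0.00142 × 200) = 0.75277
Series (attitude-control processor and sun sensor): 0.98740 × 0.85317 = 0.84242
Series (wheel drive electronics and magnetorquer): 0.82481 × 0.75126 = 0.61965
Parallel (reaction wheel, [0.61965], and star tracker): 1 − (1 − 0.75126)(1 − 0.61965)(1 − 0.83912) = 0.98478
Series ([0.98478] and gyro assembly): 0.98478 × 0.75277 = 0.74131
Parallel ([0.84242] and [0.74131]): 1 − (1 − 0.84242)(1 − 0.74131) = 0.959

0.959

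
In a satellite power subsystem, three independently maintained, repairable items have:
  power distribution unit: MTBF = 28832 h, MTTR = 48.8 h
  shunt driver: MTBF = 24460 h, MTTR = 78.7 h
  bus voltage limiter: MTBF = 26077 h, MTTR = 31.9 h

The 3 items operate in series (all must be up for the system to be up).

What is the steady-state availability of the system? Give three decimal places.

0.994

A(power distribution unit) = MTBF/(MTBF+MTTR) = 28832/(28832+48.8) = 0.998310
A(shunt driver) = MTBF/(MTBF+MTTR) = 24460/(24460+78.7) = 0.996793
A(bus voltage limiter) = MTBF/(MTBF+MTTR) = 26077/(26077+31.9) = 0.998778
Series availability: 0.998310 × 0.996793 × 0.998778 = 0.994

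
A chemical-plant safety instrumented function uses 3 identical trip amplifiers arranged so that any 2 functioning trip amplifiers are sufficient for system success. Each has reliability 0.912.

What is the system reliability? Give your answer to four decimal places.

R = Σ_{i=2}^{3} C(3,i) p^i (1−p)^{3−i} with p = 0.912
C(3,2)·0.912^2·0.088^1 = 0.219580
C(3,3)·0.912^3·0.088^0 = 0.758551
Sum = 0.9781

0.9781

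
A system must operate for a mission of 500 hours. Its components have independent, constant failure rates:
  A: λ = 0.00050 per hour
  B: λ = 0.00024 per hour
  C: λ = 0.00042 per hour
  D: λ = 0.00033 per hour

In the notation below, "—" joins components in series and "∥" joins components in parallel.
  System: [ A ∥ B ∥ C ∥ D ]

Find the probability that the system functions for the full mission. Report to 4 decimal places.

0.9993

R(A) = exp(−0.00050 × 500) = 0.778801
R(B) = exp(−0.00024 × 500) = 0.886920
R(C) = exp(−0.00042 × 500) = 0.810584
R(D) = exp(−0.00033 × 500) = 0.847894
Parallel (A, B, C, and D): 1 − (1 − 0.778801)(1 − 0.886920)(1 − 0.810584)(1 − 0.847894) = 0.9993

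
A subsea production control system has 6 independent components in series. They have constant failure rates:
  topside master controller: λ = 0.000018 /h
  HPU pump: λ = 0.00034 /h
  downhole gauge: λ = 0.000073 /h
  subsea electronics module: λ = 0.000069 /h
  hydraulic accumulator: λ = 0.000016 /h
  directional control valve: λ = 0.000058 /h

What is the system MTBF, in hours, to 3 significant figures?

1740

Series of exponential components: λ_sys = Σ λ_i
λ_sys = 0.000018 + 0.00034 + 0.000073 + 0.000069 + 0.000016 + 0.000058 = 5.7400e-04 /h
MTBF = 1 / λ_sys = 1740 h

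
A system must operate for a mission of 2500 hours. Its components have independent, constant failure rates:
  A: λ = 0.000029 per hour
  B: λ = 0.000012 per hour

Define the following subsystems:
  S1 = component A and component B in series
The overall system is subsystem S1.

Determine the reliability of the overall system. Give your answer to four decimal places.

0.9026

R(A) = exp(−0.000029 × 2500) = 0.930066
R(B) = exp(−0.000012 × 2500) = 0.970446
Series (A and B): 0.930066 × 0.970446 = 0.9026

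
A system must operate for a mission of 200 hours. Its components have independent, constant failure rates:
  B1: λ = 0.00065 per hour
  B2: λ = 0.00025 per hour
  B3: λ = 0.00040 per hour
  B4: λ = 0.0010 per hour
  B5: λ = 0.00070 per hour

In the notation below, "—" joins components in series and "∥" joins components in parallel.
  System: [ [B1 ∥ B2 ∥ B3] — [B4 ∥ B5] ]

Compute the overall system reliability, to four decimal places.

0.9759

R(B1) = exp(−0.00065 × 200) = 0.878095
R(B2) = exp(−0.00025 × 200) = 0.951229
R(B3) = exp(−0.00040 × 200) = 0.923116
R(B4) = exp(−0.0010 × 200) = 0.818731
R(B5) = exp(−0.00070 × 200) = 0.869358
Parallel (B1, B2, and B3): 1 − (1 − 0.878095)(1 − 0.951229)(1 − 0.923116) = 0.999543
Parallel (B4 and B5): 1 − (1 − 0.818731)(1 − 0.869358) = 0.976319
Series ([0.999543] and [0.976319]): 0.999543 × 0.976319 = 0.9759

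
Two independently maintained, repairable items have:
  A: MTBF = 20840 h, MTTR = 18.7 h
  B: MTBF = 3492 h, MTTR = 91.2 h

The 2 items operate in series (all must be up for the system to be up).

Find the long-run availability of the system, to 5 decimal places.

0.97367

A(A) = MTBF/(MTBF+MTTR) = 20840/(20840+18.7) = 0.999103
A(B) = MTBF/(MTBF+MTTR) = 3492/(3492+91.2) = 0.974548
Series availability: 0.999103 × 0.974548 = 0.97367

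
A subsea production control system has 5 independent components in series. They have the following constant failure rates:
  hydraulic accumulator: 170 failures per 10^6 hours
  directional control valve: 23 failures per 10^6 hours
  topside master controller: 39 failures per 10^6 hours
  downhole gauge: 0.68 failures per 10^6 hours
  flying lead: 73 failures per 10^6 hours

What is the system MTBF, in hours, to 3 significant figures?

Series of exponential components: λ_sys = Σ λ_i
λ_sys = 0.00017 + 0.000023 + 0.000039 + 0.00000068 + 0.000073 = 3.0568e-04 /h
MTBF = 1 / λ_sys = 3270 h

3270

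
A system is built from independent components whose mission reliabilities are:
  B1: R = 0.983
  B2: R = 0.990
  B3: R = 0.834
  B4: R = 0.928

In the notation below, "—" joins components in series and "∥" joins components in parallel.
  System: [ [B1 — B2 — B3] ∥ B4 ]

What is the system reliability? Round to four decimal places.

Series (B1, B2, and B3): 0.983000 × 0.990000 × 0.834000 = 0.811624
Parallel ([0.811624] and B4): 1 − (1 − 0.811624)(1 − 0.928000) = 0.9864

0.9864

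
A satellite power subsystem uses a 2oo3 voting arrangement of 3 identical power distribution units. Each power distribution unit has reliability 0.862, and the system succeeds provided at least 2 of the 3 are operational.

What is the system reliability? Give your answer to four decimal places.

0.9481

R = Σ_{i=2}^{3} C(3,i) p^i (1−p)^{3−i} with p = 0.862
C(3,2)·0.862^2·0.138^1 = 0.307620
C(3,3)·0.862^3·0.138^0 = 0.640504
Sum = 0.9481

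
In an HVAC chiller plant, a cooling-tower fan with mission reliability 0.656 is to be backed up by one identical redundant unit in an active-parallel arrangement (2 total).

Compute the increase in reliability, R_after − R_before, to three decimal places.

R_before = 0.656
R_after = 1 − (1 − 0.656)^2 = 0.882
ΔR = 0.882 − 0.656 = 0.226

0.226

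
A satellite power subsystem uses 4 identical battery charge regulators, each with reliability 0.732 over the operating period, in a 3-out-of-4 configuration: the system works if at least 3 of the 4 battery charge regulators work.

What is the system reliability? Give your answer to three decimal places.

0.708

R = Σ_{i=3}^{4} C(4,i) p^i (1−p)^{4−i} with p = 0.732
C(4,3)·0.732^3·0.268^1 = 0.42046
C(4,4)·0.732^4·0.268^0 = 0.28711
Sum = 0.708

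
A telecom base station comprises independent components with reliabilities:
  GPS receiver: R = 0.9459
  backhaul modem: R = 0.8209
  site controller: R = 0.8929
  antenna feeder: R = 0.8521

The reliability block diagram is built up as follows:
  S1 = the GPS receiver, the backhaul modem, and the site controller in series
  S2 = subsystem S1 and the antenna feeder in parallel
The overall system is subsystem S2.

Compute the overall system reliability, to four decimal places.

Series (GPS receiver, backhaul modem, and site controller): 0.945900 × 0.820900 × 0.892900 = 0.693327
Parallel ([0.693327] and antenna feeder): 1 − (1 − 0.693327)(1 − 0.852100) = 0.9546

0.9546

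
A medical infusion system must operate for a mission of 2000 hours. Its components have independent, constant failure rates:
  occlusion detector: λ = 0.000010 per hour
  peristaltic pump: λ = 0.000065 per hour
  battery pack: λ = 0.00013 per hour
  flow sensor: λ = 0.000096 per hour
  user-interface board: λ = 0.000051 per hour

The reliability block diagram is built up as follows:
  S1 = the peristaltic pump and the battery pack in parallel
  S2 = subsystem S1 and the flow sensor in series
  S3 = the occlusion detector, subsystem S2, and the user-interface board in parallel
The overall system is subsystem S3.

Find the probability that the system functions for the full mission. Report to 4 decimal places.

0.9996

R(occlusion detector) = exp(−0.000010 × 2000) = 0.980199
R(peristaltic pump) = exp(−0.000065 × 2000) = 0.878095
R(battery pack) = exp(−0.00013 × 2000) = 0.771052
R(flow sensor) = exp(−0.000096 × 2000) = 0.825307
R(user-interface board) = exp(−0.000051 × 2000) = 0.903030
Parallel (peristaltic pump and battery pack): 1 − (1 − 0.878095)(1 − 0.771052) = 0.972090
Series ([0.972090] and flow sensor): 0.972090 × 0.825307 = 0.802273
Parallel (occlusion detector, [0.802273], and user-interface board): 1 − (1 − 0.980199)(1 − 0.802273)(1 − 0.903030) = 0.9996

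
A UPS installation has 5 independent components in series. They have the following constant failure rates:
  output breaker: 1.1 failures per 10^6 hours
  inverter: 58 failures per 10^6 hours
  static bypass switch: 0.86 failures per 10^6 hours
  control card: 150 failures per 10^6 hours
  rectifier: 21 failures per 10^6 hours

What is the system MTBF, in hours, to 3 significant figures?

4330

Series of exponential components: λ_sys = Σ λ_i
λ_sys = 0.0000011 + 0.000058 + 0.00000086 + 0.00015 + 0.000021 = 2.3096e-04 /h
MTBF = 1 / λ_sys = 4330 h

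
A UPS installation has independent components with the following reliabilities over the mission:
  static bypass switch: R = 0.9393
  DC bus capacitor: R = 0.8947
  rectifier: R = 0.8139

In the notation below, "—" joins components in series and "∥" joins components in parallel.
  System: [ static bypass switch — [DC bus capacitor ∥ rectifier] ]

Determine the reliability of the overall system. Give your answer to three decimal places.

Parallel (DC bus capacitor and rectifier): 1 − (1 − 0.89470)(1 − 0.81390) = 0.98040
Series (static bypass switch and [0.98040]): 0.93930 × 0.98040 = 0.921

0.921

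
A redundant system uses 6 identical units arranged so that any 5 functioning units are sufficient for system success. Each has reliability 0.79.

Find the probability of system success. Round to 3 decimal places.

0.631

R = Σ_{i=5}^{6} C(6,i) p^i (1−p)^{6−i} with p = 0.79
C(6,5)·0.79^5·0.21^1 = 0.38771
C(6,6)·0.79^6·0.21^0 = 0.24309
Sum = 0.631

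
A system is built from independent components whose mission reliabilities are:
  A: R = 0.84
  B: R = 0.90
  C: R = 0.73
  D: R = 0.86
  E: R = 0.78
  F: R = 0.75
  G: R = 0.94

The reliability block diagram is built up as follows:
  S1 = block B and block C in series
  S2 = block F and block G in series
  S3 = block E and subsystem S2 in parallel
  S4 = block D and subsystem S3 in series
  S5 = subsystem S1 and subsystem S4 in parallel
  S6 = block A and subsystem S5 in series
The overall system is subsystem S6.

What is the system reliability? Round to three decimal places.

Series (B and C): 0.90000 × 0.73000 = 0.65700
Series (F and G): 0.75000 × 0.94000 = 0.70500
Parallel (E and [0.70500]): 1 − (1 − 0.78000)(1 − 0.70500) = 0.93510
Series (D and [0.93510]): 0.86000 × 0.93510 = 0.80419
Parallel ([0.65700] and [0.80419]): 1 − (1 − 0.65700)(1 − 0.80419) = 0.93284
Series (A and [0.93284]): 0.84000 × 0.93284 = 0.784

0.784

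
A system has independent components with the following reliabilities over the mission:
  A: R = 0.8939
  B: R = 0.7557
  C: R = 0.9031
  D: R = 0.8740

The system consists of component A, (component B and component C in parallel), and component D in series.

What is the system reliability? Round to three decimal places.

Parallel (B and C): 1 − (1 − 0.75570)(1 − 0.90310) = 0.97633
Series (A, [0.97633], and D): 0.89390 × 0.97633 × 0.87400 = 0.763

0.763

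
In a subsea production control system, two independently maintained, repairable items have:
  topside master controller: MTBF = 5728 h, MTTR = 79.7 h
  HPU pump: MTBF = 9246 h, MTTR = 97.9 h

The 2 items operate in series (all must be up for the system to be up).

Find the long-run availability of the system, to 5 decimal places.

A(topside master controller) = MTBF/(MTBF+MTTR) = 5728/(5728+79.7) = 0.986277
A(HPU pump) = MTBF/(MTBF+MTTR) = 9246/(9246+97.9) = 0.989523
Series availability: 0.986277 × 0.989523 = 0.97594

0.97594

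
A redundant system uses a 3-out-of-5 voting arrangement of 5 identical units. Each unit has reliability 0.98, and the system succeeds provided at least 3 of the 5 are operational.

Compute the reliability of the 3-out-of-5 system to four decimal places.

R = Σ_{i=3}^{5} C(5,i) p^i (1−p)^{5−i} with p = 0.98
C(5,3)·0.98^3·0.02^2 = 0.003765
C(5,4)·0.98^4·0.02^1 = 0.092237
C(5,5)·0.98^5·0.02^0 = 0.903921
Sum = 0.9999

0.9999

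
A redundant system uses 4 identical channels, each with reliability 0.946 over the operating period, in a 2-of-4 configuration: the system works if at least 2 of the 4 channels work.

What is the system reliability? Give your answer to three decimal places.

R = Σ_{i=2}^{4} C(4,i) p^i (1−p)^{4−i} with p = 0.946
C(4,2)·0.946^2·0.054^2 = 0.01566
C(4,3)·0.946^3·0.054^1 = 0.18286
C(4,4)·0.946^4·0.054^0 = 0.80087
Sum = 0.999

0.999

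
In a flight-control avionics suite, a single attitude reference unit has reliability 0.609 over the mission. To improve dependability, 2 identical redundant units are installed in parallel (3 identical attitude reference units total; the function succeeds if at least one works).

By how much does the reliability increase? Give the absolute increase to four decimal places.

0.3312

R_before = 0.609
R_after = 1 − (1 − 0.609)^3 = 0.9402
ΔR = 0.9402 − 0.609 = 0.3312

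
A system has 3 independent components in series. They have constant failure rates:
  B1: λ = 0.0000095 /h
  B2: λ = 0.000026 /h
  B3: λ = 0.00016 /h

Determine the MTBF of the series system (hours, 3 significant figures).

5120

Series of exponential components: λ_sys = Σ λ_i
λ_sys = 0.0000095 + 0.000026 + 0.00016 = 1.9550e-04 /h
MTBF = 1 / λ_sys = 5120 h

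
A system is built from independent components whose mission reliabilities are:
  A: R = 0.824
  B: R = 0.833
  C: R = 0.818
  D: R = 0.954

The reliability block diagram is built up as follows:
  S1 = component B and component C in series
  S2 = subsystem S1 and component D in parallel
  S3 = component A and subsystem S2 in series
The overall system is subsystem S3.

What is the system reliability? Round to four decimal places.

0.8119

Series (B and C): 0.833000 × 0.818000 = 0.681394
Parallel ([0.681394] and D): 1 − (1 − 0.681394)(1 − 0.954000) = 0.985344
Series (A and [0.985344]): 0.824000 × 0.985344 = 0.8119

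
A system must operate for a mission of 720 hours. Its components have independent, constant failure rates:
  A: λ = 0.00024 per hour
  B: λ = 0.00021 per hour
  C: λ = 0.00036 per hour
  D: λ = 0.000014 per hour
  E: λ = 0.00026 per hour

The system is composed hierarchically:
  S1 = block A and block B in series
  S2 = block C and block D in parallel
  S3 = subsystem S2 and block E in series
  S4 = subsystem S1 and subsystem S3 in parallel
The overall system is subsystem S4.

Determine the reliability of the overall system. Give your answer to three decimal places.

0.952

R(A) = exp(−0.00024 × 720) = 0.84131
R(B) = exp(−0.00021 × 720) = 0.85968
R(C) = exp(−0.00036 × 720) = 0.77167
R(D) = exp(−0.000014 × 720) = 0.98997
R(E) = exp(−0.00026 × 720) = 0.82928
Series (A and B): 0.84131 × 0.85968 = 0.72326
Parallel (C and D): 1 − (1 − 0.77167)(1 − 0.98997) = 0.99771
Series ([0.99771] and E): 0.99771 × 0.82928 = 0.82738
Parallel ([0.72326] and [0.82738]): 1 − (1 − 0.72326)(1 − 0.82738) = 0.952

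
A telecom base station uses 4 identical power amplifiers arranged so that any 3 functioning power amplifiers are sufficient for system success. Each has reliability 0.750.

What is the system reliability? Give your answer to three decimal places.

R = Σ_{i=3}^{4} C(4,i) p^i (1−p)^{4−i} with p = 0.750
C(4,3)·0.750^3·0.250^1 = 0.42188
C(4,4)·0.750^4·0.250^0 = 0.31641
Sum = 0.738

0.738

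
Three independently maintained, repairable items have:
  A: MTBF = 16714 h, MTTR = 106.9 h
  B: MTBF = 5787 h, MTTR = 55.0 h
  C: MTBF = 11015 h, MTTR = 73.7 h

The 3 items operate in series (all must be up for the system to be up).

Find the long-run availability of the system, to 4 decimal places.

A(A) = MTBF/(MTBF+MTTR) = 16714/(16714+106.9) = 0.993645
A(B) = MTBF/(MTBF+MTTR) = 5787/(5787+55.0) = 0.990585
A(C) = MTBF/(MTBF+MTTR) = 11015/(11015+73.7) = 0.993354
Series availability: 0.993645 × 0.990585 × 0.993354 = 0.9777

0.9777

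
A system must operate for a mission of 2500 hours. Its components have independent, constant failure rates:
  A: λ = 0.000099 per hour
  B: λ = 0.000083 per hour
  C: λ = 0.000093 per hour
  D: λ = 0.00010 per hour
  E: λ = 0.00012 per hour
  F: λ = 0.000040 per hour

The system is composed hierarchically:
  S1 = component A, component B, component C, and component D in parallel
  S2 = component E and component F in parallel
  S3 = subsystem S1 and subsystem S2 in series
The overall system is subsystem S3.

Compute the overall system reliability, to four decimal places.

0.9735

R(A) = exp(−0.000099 × 2500) = 0.780750
R(B) = exp(−0.000083 × 2500) = 0.812613
R(C) = exp(−0.000093 × 2500) = 0.792550
R(D) = exp(−0.00010 × 2500) = 0.778801
R(E) = exp(−0.00012 × 2500) = 0.740818
R(F) = exp(−0.000040 × 2500) = 0.904837
Parallel (A, B, C, and D): 1 − (1 − 0.780750)(1 − 0.812613)(1 − 0.792550)(1 − 0.778801) = 0.998115
Parallel (E and F): 1 − (1 − 0.740818)(1 − 0.904837) = 0.975335
Series ([0.998115] and [0.975335]): 0.998115 × 0.975335 = 0.9735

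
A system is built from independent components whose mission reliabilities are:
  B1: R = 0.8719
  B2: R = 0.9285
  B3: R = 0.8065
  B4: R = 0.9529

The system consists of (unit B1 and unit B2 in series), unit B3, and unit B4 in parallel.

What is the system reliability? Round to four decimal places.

Series (B1 and B2): 0.871900 × 0.928500 = 0.809559
Parallel ([0.809559], B3, and B4): 1 − (1 − 0.809559)(1 − 0.806500)(1 − 0.952900) = 0.9983

0.9983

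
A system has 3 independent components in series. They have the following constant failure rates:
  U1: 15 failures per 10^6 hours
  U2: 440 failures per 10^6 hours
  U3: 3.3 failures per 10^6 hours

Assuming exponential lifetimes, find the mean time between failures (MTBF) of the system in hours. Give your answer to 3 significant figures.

Series of exponential components: λ_sys = Σ λ_i
λ_sys = 0.000015 + 0.00044 + 0.0000033 = 4.5830e-04 /h
MTBF = 1 / λ_sys = 2180 h

2180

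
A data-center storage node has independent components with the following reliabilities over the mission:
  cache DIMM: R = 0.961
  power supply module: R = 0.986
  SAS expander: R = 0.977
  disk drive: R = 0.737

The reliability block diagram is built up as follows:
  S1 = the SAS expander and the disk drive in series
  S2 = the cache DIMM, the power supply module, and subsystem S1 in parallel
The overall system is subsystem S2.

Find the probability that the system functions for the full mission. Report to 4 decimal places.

Series (SAS expander and disk drive): 0.977000 × 0.737000 = 0.720049
Parallel (cache DIMM, power supply module, and [0.720049]): 1 − (1 − 0.961000)(1 − 0.986000)(1 − 0.720049) = 0.9998

0.9998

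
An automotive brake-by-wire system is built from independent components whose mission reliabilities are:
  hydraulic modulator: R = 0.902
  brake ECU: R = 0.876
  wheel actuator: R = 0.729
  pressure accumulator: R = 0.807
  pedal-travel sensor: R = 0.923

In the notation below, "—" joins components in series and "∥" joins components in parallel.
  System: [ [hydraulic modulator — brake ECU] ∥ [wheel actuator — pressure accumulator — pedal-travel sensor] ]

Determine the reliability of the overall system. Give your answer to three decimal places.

Series (hydraulic modulator and brake ECU): 0.90200 × 0.87600 = 0.79015
Series (wheel actuator, pressure accumulator, and pedal-travel sensor): 0.72900 × 0.80700 × 0.92300 = 0.54300
Parallel ([0.79015] and [0.54300]): 1 − (1 − 0.79015)(1 − 0.54300) = 0.904

0.904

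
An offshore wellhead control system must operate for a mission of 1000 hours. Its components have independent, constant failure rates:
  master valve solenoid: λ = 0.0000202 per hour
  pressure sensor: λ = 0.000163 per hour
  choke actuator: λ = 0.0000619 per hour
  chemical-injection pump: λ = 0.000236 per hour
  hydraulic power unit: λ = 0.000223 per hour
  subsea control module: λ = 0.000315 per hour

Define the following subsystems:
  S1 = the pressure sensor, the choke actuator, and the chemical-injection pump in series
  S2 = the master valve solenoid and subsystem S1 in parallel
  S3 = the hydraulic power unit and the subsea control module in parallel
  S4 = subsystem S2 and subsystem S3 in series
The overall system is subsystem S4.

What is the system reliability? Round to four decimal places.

0.9390

R(master valve solenoid) = exp(−0.0000202 × 1000) = 0.980003
R(pressure sensor) = exp(−0.000163 × 1000) = 0.849591
R(choke actuator) = exp(−0.0000619 × 1000) = 0.939977
R(chemical-injection pump) = exp(−0.000236 × 1000) = 0.789781
R(hydraulic power unit) = exp(−0.000223 × 1000) = 0.800115
R(subsea control module) = exp(−0.000315 × 1000) = 0.729789
Series (pressure sensor, choke actuator, and chemical-injection pump): 0.849591 × 0.939977 × 0.789781 = 0.630716
Parallel (master valve solenoid and [0.630716]): 1 − (1 − 0.980003)(1 − 0.630716) = 0.992615
Parallel (hydraulic power unit and subsea control module): 1 − (1 − 0.800115)(1 − 0.729789) = 0.945989
Series ([0.992615] and [0.945989]): 0.992615 × 0.945989 = 0.9390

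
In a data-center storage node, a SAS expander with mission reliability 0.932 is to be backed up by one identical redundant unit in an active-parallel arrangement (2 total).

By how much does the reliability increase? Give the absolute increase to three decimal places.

0.063

R_before = 0.932
R_after = 1 − (1 − 0.932)^2 = 0.995
ΔR = 0.995 − 0.932 = 0.063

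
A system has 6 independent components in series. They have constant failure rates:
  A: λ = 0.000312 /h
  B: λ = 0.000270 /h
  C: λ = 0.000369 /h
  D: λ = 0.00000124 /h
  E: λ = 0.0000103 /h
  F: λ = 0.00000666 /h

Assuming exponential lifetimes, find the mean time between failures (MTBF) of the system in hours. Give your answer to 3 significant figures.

1030

Series of exponential components: λ_sys = Σ λ_i
λ_sys = 0.000312 + 0.000270 + 0.000369 + 0.00000124 + 0.0000103 + 0.00000666 = 9.6920e-04 /h
MTBF = 1 / λ_sys = 1030 h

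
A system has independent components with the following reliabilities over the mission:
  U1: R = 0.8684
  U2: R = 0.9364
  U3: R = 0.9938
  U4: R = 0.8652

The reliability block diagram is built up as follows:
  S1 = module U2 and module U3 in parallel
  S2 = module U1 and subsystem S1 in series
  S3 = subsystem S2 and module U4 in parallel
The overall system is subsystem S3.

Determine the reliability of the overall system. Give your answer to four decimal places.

0.9822

Parallel (U2 and U3): 1 − (1 − 0.936400)(1 − 0.993800) = 0.999606
Series (U1 and [0.999606]): 0.868400 × 0.999606 = 0.868058
Parallel ([0.868058] and U4): 1 − (1 − 0.868058)(1 − 0.865200) = 0.9822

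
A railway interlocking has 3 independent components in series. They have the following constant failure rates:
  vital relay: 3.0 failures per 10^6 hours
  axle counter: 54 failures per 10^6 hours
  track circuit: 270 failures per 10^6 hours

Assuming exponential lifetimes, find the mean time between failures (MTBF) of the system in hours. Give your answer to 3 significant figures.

3060

Series of exponential components: λ_sys = Σ λ_i
λ_sys = 0.0000030 + 0.000054 + 0.00027 = 3.2700e-04 /h
MTBF = 1 / λ_sys = 3060 h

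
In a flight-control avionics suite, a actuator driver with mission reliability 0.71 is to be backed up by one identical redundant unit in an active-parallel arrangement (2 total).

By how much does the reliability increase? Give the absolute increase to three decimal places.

R_before = 0.71
R_after = 1 − (1 − 0.71)^2 = 0.916
ΔR = 0.916 − 0.71 = 0.206

0.206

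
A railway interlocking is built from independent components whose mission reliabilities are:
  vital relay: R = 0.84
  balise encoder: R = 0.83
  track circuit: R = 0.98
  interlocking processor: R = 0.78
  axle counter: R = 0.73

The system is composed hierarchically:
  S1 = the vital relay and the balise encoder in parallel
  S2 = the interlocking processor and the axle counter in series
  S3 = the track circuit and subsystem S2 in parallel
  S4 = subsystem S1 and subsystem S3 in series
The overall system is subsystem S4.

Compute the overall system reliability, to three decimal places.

Parallel (vital relay and balise encoder): 1 − (1 − 0.84000)(1 − 0.83000) = 0.97280
Series (interlocking processor and axle counter): 0.78000 × 0.73000 = 0.56940
Parallel (track circuit and [0.56940]): 1 − (1 − 0.98000)(1 − 0.56940) = 0.99139
Series ([0.97280] and [0.99139]): 0.97280 × 0.99139 = 0.964

0.964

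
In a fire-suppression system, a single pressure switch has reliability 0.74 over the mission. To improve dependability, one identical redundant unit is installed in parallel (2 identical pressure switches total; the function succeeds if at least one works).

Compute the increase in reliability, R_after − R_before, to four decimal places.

0.1924

R_before = 0.74
R_after = 1 − (1 − 0.74)^2 = 0.9324
ΔR = 0.9324 − 0.74 = 0.1924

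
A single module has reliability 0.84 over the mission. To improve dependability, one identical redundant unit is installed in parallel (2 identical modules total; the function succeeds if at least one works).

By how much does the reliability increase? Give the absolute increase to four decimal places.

R_before = 0.84
R_after = 1 − (1 − 0.84)^2 = 0.9744
ΔR = 0.9744 − 0.84 = 0.1344

0.1344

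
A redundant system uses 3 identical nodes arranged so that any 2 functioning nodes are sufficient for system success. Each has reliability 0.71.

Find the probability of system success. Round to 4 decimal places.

0.7965

R = Σ_{i=2}^{3} C(3,i) p^i (1−p)^{3−i} with p = 0.71
C(3,2)·0.71^2·0.29^1 = 0.438567
C(3,3)·0.71^3·0.29^0 = 0.357911
Sum = 0.7965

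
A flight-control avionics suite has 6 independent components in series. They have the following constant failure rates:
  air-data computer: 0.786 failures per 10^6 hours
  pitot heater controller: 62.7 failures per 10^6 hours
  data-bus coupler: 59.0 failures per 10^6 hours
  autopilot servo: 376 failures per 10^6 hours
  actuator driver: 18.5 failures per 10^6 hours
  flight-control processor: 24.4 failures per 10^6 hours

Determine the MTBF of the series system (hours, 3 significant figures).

1850

Series of exponential components: λ_sys = Σ λ_i
λ_sys = 0.000000786 + 0.0000627 + 0.0000590 + 0.000376 + 0.0000185 + 0.0000244 = 5.4139e-04 /h
MTBF = 1 / λ_sys = 1850 h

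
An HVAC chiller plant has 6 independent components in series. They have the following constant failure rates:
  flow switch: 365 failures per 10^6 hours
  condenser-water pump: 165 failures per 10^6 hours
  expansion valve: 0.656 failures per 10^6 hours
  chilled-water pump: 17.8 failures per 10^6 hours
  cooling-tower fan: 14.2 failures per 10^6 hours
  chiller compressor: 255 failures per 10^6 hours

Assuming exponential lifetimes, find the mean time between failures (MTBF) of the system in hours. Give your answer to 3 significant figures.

1220

Series of exponential components: λ_sys = Σ λ_i
λ_sys = 0.000365 + 0.000165 + 0.000000656 + 0.0000178 + 0.0000142 + 0.000255 = 8.1766e-04 /h
MTBF = 1 / λ_sys = 1220 h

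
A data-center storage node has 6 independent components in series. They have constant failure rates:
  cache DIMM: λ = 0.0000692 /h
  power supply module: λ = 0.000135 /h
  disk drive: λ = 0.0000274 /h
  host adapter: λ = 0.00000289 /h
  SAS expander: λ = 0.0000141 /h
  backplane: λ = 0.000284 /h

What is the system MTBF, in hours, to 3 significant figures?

Series of exponential components: λ_sys = Σ λ_i
λ_sys = 0.0000692 + 0.000135 + 0.0000274 + 0.00000289 + 0.0000141 + 0.000284 = 5.3259e-04 /h
MTBF = 1 / λ_sys = 1880 h

1880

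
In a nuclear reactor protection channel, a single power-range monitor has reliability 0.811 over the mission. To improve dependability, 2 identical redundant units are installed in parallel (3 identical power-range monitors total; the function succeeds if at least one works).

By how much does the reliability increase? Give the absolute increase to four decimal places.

R_before = 0.811
R_after = 1 − (1 − 0.811)^3 = 0.9932
ΔR = 0.9932 − 0.811 = 0.1822

0.1822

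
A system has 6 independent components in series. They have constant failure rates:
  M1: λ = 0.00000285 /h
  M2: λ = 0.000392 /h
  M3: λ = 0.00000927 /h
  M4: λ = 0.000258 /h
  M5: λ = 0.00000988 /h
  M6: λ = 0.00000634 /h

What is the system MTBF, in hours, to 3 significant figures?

1470

Series of exponential components: λ_sys = Σ λ_i
λ_sys = 0.00000285 + 0.000392 + 0.00000927 + 0.000258 + 0.00000988 + 0.00000634 = 6.7834e-04 /h
MTBF = 1 / λ_sys = 1470 h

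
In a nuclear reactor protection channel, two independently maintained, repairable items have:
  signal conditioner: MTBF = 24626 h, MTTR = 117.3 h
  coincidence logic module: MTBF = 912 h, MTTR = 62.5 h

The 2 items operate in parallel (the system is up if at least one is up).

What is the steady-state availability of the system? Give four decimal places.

0.9997

A(signal conditioner) = MTBF/(MTBF+MTTR) = 24626/(24626+117.3) = 0.995259
A(coincidence logic module) = MTBF/(MTBF+MTTR) = 912/(912+62.5) = 0.935865
Parallel availability: 1 − (1 − 0.995259)(1 − 0.935865) = 0.9997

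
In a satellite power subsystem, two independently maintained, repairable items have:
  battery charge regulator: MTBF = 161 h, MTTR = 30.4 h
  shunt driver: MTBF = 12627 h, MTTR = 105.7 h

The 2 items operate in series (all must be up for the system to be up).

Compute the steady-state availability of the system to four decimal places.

0.8342

A(battery charge regulator) = MTBF/(MTBF+MTTR) = 161/(161+30.4) = 0.841170
A(shunt driver) = MTBF/(MTBF+MTTR) = 12627/(12627+105.7) = 0.991699
Series availability: 0.841170 × 0.991699 = 0.8342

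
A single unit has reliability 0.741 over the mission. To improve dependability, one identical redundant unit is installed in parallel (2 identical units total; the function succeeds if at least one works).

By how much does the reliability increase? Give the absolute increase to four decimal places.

0.1919

R_before = 0.741
R_after = 1 − (1 − 0.741)^2 = 0.9329
ΔR = 0.9329 − 0.741 = 0.1919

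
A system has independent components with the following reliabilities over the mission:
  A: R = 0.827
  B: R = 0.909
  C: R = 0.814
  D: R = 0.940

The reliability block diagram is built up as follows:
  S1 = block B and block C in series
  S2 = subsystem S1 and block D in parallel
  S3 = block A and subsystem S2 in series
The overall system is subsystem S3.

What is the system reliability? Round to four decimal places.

Series (B and C): 0.909000 × 0.814000 = 0.739926
Parallel ([0.739926] and D): 1 − (1 − 0.739926)(1 − 0.940000) = 0.984396
Series (A and [0.984396]): 0.827000 × 0.984396 = 0.8141

0.8141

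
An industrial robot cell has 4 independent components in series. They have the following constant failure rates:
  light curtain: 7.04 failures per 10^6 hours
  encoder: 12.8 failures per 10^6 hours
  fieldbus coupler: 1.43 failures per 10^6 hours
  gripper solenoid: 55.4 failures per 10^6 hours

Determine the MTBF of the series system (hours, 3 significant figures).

13000

Series of exponential components: λ_sys = Σ λ_i
λ_sys = 0.00000704 + 0.0000128 + 0.00000143 + 0.0000554 = 7.6670e-05 /h
MTBF = 1 / λ_sys = 13000 h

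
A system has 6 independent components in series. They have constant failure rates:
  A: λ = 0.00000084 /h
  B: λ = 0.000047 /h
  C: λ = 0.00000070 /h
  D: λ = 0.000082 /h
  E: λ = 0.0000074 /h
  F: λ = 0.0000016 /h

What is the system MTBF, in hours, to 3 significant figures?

7170

Series of exponential components: λ_sys = Σ λ_i
λ_sys = 0.00000084 + 0.000047 + 0.00000070 + 0.000082 + 0.0000074 + 0.0000016 = 1.3954e-04 /h
MTBF = 1 / λ_sys = 7170 h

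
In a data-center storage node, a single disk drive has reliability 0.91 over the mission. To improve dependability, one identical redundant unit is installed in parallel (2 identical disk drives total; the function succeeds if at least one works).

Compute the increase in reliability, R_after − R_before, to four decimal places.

0.0819

R_before = 0.91
R_after = 1 − (1 − 0.91)^2 = 0.9919
ΔR = 0.9919 − 0.91 = 0.0819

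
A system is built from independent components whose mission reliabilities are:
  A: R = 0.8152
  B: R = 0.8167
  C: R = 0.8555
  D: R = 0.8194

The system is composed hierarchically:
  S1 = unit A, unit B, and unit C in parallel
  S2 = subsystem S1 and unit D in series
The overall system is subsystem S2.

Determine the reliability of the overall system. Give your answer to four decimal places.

Parallel (A, B, and C): 1 − (1 − 0.815200)(1 − 0.816700)(1 − 0.855500) = 0.995105
Series ([0.995105] and D): 0.995105 × 0.819400 = 0.8154

0.8154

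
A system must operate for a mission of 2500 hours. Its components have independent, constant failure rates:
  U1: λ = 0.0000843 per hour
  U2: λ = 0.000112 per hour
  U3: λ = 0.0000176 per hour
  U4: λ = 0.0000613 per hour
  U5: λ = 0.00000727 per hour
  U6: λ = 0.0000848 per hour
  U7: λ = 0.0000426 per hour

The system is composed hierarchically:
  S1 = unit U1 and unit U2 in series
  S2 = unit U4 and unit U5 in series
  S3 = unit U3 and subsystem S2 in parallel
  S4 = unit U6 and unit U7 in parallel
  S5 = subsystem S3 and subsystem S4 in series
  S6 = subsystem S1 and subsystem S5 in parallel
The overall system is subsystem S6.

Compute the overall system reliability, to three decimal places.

R(U1) = exp(−0.0000843 × 2500) = 0.80998
R(U2) = exp(−0.000112 × 2500) = 0.75578
R(U3) = exp(−0.0000176 × 2500) = 0.95695
R(U4) = exp(−0.0000613 × 2500) = 0.85792
R(U5) = exp(−0.00000727 × 2500) = 0.98199
R(U6) = exp(−0.0000848 × 2500) = 0.80896
R(U7) = exp(−0.0000426 × 2500) = 0.89898
Series (U1 and U2): 0.80998 × 0.75578 = 0.61217
Series (U4 and U5): 0.85792 × 0.98199 = 0.84247
Parallel (U3 and [0.84247]): 1 − (1 − 0.95695)(1 − 0.84247) = 0.99322
Parallel (U6 and U7): 1 − (1 − 0.80896)(1 − 0.89898) = 0.98070
Series ([0.99322] and [0.98070]): 0.99322 × 0.98070 = 0.97405
Parallel ([0.61217] and [0.97405]): 1 − (1 − 0.61217)(1 − 0.97405) = 0.990

0.990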